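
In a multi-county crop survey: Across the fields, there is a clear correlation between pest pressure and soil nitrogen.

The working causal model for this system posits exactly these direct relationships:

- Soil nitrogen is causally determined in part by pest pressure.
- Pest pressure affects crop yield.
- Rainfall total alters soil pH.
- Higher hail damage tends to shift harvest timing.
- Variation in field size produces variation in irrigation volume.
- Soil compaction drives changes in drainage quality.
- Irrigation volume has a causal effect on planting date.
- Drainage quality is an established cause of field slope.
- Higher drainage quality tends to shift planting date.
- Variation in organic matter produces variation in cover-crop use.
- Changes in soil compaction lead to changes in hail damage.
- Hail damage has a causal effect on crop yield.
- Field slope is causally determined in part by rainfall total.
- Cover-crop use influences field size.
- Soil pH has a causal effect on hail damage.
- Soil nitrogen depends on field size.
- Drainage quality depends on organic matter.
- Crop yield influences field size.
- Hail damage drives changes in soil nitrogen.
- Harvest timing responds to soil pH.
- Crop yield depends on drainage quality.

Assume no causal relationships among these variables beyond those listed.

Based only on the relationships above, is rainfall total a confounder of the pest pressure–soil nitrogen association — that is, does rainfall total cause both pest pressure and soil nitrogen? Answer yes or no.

Rainfall total has no stated causal path to pest pressure. A confounder must cause both variables, so rainfall total does not qualify.

no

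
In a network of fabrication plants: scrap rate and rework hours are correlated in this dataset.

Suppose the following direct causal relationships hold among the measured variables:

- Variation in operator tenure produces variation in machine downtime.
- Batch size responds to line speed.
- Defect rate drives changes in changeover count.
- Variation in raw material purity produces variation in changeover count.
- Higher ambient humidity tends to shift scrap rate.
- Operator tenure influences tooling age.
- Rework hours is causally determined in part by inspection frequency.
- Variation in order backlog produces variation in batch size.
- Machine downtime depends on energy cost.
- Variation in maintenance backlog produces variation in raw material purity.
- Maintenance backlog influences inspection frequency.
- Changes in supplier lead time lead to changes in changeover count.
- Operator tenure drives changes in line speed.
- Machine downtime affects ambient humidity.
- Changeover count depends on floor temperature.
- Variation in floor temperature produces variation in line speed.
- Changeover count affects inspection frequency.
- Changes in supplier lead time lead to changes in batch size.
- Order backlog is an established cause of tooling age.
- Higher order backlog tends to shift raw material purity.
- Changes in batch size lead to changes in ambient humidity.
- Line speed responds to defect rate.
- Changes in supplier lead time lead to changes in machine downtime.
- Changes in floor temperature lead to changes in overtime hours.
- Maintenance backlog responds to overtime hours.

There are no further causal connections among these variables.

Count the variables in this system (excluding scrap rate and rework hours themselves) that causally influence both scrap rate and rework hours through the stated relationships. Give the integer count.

The common causes are: defect rate (to scrap rate via defect rate → line speed → batch size → ambient humidity → scrap rate; to rework hours via defect rate → changeover count → inspection frequency → rework hours); floor temperature (to scrap rate via floor temperature → line speed → batch size → ambient humidity → scrap rate; to rework hours via floor temperature → changeover count → inspection frequency → rework hours); order backlog (to scrap rate via order backlog → batch size → ambient humidity → scrap rate; to rework hours via order backlog → raw material purity → changeover count → inspection frequency → rework hours); supplier lead time (to scrap rate via supplier lead time → batch size → ambient humidity → scrap rate; to rework hours via supplier lead time → changeover count → inspection frequency → rework hours).
Every other variable lacks a causal path to at least one of scrap rate and rework hours.

4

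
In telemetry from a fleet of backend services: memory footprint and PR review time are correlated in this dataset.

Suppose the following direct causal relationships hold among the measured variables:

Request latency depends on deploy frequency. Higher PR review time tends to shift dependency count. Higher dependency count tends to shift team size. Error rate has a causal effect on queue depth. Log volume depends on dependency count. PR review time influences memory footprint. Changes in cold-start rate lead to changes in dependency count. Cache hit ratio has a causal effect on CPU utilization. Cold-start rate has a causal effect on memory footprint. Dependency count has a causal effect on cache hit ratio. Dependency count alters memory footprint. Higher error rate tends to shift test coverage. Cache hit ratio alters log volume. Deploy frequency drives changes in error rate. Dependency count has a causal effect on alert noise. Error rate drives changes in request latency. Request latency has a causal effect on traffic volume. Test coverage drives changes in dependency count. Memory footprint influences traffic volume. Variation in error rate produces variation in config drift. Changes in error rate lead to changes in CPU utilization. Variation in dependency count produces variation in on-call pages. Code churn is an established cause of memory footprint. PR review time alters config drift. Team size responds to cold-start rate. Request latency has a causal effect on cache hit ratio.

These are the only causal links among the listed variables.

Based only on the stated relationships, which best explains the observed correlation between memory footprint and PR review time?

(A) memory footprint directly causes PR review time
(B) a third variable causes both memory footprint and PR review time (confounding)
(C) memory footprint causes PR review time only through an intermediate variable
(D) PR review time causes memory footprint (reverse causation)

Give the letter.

D

The stated link runs PR review time → memory footprint; memory footprint has no causal path to PR review time. No variable causes both, so confounding is ruled out. The correlation reflects reverse causation.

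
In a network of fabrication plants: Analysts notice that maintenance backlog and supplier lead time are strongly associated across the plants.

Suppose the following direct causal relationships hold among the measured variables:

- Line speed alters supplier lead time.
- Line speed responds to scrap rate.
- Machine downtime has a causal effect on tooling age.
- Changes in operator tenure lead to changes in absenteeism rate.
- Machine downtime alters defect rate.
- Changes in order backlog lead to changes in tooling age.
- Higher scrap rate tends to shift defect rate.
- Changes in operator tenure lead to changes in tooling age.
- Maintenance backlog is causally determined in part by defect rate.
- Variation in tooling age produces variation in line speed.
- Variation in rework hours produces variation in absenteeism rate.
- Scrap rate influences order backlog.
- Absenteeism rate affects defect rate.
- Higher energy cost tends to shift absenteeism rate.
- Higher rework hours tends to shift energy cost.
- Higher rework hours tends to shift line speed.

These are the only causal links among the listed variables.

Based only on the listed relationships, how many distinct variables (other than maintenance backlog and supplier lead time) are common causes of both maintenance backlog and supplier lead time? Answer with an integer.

The common causes are: machine downtime (to maintenance backlog via machine downtime → defect rate → maintenance backlog; to supplier lead time via machine downtime → tooling age → line speed → supplier lead time); operator tenure (to maintenance backlog via operator tenure → absenteeism rate → defect rate → maintenance backlog; to supplier lead time via operator tenure → tooling age → line speed → supplier lead time); rework hours (to maintenance backlog via rework hours → absenteeism rate → defect rate → maintenance backlog; to supplier lead time via rework hours → line speed → supplier lead time); scrap rate (to maintenance backlog via scrap rate → defect rate → maintenance backlog; to supplier lead time via scrap rate → line speed → supplier lead time).
Every other variable lacks a causal path to at least one of maintenance backlog and supplier lead time.

4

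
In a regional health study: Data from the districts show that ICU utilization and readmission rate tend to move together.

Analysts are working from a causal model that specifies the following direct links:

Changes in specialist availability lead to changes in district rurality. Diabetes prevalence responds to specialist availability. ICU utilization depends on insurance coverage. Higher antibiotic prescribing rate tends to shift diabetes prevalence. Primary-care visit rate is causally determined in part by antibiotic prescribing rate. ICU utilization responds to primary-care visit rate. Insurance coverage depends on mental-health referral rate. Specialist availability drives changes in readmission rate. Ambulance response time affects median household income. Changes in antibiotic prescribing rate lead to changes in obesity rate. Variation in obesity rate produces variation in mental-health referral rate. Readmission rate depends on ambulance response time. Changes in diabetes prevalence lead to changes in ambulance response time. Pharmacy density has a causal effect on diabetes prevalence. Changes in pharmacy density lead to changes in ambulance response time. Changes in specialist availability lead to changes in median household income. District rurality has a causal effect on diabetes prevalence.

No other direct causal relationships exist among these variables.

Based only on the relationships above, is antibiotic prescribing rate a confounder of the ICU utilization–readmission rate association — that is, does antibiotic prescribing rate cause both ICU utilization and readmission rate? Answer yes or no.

Antibiotic prescribing rate has a causal path to ICU utilization (antibiotic prescribing rate → primary-care visit rate → ICU utilization) and to readmission rate (antibiotic prescribing rate → diabetes prevalence → ambulance response time → readmission rate), so it is a common cause of both — a confounder.

yes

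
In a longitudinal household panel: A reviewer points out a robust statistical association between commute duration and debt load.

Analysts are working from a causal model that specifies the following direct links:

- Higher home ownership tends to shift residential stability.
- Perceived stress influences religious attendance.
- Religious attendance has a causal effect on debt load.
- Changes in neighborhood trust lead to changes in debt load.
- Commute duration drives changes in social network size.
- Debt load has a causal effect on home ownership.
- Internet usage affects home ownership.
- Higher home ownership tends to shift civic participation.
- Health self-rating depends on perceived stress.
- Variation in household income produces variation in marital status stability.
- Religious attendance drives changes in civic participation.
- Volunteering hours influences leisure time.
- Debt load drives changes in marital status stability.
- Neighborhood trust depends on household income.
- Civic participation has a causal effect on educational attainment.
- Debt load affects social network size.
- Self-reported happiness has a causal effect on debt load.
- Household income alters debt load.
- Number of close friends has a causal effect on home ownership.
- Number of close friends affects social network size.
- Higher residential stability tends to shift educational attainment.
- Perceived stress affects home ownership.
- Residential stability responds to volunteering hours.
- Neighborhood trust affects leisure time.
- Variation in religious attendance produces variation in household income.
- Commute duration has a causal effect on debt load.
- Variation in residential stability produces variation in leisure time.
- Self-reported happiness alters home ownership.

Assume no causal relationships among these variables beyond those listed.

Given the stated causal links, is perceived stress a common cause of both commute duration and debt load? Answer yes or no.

no

Perceived stress has no stated causal path to commute duration. A confounder must cause both variables, so perceived stress does not qualify.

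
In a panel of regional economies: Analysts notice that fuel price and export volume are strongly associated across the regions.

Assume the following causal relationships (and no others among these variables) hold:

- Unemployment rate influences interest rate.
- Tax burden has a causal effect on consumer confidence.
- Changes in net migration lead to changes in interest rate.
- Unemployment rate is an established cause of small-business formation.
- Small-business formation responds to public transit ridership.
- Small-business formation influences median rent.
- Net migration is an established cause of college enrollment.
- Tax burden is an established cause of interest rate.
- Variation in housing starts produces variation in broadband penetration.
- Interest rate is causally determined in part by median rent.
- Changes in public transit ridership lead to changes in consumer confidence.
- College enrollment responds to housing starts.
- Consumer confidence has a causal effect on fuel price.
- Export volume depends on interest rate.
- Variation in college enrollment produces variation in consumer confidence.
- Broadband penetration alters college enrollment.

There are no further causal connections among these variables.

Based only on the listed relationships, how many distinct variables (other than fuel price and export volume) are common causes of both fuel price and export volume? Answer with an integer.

The common causes are: net migration (to fuel price via net migration → college enrollment → consumer confidence → fuel price; to export volume via net migration → interest rate → export volume); public transit ridership (to fuel price via public transit ridership → consumer confidence → fuel price; to export volume via public transit ridership → small-business formation → median rent → interest rate → export volume); tax burden (to fuel price via tax burden → consumer confidence → fuel price; to export volume via tax burden → interest rate → export volume).
Every other variable lacks a causal path to at least one of fuel price and export volume.

3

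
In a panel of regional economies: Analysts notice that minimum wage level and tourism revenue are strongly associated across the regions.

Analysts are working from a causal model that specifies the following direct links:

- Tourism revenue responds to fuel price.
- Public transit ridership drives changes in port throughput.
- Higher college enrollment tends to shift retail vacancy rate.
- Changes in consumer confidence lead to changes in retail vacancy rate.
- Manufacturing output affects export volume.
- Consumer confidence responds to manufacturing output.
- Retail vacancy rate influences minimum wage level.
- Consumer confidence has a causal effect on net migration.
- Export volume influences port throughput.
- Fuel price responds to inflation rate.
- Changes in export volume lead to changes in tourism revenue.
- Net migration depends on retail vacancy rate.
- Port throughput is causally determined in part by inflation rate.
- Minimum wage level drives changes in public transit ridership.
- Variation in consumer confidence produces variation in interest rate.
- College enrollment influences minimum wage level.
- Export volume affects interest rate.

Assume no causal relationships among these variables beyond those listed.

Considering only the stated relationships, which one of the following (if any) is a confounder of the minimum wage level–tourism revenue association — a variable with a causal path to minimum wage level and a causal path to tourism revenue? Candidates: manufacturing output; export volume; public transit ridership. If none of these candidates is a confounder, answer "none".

manufacturing output

Manufacturing output causes minimum wage level (manufacturing output → consumer confidence → retail vacancy rate → minimum wage level) and also causes tourism revenue (manufacturing output → export volume → tourism revenue); it is a common cause of both.
Each of the other candidates lacks a causal path to at least one of minimum wage level and tourism revenue, so they do not confound the relationship.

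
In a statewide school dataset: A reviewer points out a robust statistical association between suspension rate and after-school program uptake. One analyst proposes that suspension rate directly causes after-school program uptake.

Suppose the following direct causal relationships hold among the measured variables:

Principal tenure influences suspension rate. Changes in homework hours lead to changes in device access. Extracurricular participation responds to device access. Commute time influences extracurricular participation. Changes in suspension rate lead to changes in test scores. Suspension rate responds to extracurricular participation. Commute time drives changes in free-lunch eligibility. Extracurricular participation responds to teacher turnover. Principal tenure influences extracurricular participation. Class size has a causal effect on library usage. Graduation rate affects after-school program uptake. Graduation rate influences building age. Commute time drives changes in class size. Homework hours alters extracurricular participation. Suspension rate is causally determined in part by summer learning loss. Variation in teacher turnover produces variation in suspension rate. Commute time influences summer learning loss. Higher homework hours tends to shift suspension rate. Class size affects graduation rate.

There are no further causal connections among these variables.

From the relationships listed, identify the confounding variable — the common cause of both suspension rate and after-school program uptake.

commute time

Commute time has a causal path to suspension rate (commute time → extracurricular participation → suspension rate) and a separate causal path to after-school program uptake (commute time → class size → graduation rate → after-school program uptake), so it is a common cause of both.
No stated relationship gives suspension rate a causal route to after-school program uptake, so the correlation is explained by the shared upstream cause rather than a direct effect.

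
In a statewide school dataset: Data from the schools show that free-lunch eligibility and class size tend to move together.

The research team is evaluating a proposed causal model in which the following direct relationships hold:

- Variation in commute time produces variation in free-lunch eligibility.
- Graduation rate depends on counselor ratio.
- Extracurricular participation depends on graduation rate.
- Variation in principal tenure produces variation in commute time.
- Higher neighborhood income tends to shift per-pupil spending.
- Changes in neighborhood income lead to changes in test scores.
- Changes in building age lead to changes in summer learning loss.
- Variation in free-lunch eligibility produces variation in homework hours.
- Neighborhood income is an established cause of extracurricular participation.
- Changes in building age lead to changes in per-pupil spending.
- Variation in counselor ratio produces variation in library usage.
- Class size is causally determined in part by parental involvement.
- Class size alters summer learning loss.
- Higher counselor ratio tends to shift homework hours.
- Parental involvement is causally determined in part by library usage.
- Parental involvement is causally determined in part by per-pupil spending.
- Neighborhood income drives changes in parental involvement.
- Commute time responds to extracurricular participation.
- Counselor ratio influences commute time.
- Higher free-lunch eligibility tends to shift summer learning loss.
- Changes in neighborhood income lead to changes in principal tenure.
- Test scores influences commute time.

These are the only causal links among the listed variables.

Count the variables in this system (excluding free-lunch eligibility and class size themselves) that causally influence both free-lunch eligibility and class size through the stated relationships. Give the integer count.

2

The common causes are: counselor ratio (to free-lunch eligibility via counselor ratio → commute time → free-lunch eligibility; to class size via counselor ratio → library usage → parental involvement → class size); neighborhood income (to free-lunch eligibility via neighborhood income → principal tenure → commute time → free-lunch eligibility; to class size via neighborhood income → parental involvement → class size).
Every other variable lacks a causal path to at least one of free-lunch eligibility and class size.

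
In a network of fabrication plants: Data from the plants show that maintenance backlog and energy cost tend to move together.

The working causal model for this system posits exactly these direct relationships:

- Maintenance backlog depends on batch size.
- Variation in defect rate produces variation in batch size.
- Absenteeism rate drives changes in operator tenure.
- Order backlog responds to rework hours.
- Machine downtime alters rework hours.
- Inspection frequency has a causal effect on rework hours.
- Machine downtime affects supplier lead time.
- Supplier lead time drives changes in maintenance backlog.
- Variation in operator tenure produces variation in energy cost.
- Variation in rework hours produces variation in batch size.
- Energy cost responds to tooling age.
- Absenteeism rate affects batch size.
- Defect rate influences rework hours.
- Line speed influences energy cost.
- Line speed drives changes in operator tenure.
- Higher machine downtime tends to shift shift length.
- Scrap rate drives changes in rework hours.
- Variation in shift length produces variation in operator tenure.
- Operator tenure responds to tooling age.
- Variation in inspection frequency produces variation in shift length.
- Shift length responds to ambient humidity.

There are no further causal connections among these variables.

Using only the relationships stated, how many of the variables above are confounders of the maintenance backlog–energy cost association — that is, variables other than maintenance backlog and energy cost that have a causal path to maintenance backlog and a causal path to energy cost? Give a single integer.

The common causes are: absenteeism rate (to maintenance backlog via absenteeism rate → batch size → maintenance backlog; to energy cost via absenteeism rate → operator tenure → energy cost); inspection frequency (to maintenance backlog via inspection frequency → rework hours → batch size → maintenance backlog; to energy cost via inspection frequency → shift length → operator tenure → energy cost); machine downtime (to maintenance backlog via machine downtime → supplier lead time → maintenance backlog; to energy cost via machine downtime → shift length → operator tenure → energy cost).
Every other variable lacks a causal path to at least one of maintenance backlog and energy cost.

3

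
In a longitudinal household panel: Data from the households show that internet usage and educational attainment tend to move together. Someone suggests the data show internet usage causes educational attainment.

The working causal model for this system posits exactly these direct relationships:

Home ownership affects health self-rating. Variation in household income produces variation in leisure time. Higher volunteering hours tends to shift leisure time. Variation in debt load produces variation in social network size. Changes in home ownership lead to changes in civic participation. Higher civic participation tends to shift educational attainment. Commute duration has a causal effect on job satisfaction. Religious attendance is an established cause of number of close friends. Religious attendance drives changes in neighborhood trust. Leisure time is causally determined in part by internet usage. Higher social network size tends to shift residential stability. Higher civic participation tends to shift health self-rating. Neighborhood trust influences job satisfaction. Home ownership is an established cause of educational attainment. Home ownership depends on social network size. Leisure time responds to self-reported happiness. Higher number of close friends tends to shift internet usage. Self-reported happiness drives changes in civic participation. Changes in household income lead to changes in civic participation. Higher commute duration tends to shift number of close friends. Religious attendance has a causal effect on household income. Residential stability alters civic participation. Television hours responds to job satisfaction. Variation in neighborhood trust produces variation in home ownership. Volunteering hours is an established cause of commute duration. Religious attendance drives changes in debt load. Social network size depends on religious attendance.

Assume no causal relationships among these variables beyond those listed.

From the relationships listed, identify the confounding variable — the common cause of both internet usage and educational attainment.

Religious attendance has a causal path to internet usage (religious attendance → number of close friends → internet usage) and a separate causal path to educational attainment (religious attendance → neighborhood trust → home ownership → educational attainment), so it is a common cause of both.
No stated relationship gives internet usage a causal route to educational attainment, so the correlation is explained by the shared upstream cause rather than a direct effect.

religious attendance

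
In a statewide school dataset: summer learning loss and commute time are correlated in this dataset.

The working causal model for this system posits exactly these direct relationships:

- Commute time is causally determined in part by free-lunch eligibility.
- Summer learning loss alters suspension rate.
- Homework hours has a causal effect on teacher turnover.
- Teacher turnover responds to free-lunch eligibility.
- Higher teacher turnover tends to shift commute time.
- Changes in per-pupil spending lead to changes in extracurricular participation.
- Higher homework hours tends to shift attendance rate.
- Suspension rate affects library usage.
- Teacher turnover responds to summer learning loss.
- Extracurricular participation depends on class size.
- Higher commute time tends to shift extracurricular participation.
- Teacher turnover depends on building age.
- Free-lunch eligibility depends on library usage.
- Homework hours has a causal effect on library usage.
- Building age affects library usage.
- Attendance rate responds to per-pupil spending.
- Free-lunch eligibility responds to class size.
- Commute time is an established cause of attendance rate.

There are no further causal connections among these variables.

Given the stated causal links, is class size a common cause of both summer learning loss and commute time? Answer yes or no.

no

Class size has no stated causal path to summer learning loss. A confounder must cause both variables, so class size does not qualify.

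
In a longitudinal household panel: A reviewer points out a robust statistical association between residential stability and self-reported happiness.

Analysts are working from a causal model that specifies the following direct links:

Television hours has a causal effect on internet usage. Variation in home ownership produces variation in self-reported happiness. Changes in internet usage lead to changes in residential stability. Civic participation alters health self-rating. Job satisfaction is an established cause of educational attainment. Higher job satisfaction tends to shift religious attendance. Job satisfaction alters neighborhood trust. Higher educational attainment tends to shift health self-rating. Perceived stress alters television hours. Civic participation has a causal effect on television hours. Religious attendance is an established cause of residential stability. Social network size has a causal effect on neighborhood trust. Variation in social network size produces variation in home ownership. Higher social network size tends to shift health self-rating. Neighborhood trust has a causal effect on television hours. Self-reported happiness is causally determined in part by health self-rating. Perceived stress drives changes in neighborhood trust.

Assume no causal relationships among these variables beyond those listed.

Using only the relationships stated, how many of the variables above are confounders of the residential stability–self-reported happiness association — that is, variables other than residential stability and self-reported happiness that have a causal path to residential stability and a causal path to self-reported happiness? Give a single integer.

The common causes are: civic participation (to residential stability via civic participation → television hours → internet usage → residential stability; to self-reported happiness via civic participation → health self-rating → self-reported happiness); job satisfaction (to residential stability via job satisfaction → religious attendance → residential stability; to self-reported happiness via job satisfaction → educational attainment → health self-rating → self-reported happiness); social network size (to residential stability via social network size → neighborhood trust → television hours → internet usage → residential stability; to self-reported happiness via social network size → home ownership → self-reported happiness).
Every other variable lacks a causal path to at least one of residential stability and self-reported happiness.

3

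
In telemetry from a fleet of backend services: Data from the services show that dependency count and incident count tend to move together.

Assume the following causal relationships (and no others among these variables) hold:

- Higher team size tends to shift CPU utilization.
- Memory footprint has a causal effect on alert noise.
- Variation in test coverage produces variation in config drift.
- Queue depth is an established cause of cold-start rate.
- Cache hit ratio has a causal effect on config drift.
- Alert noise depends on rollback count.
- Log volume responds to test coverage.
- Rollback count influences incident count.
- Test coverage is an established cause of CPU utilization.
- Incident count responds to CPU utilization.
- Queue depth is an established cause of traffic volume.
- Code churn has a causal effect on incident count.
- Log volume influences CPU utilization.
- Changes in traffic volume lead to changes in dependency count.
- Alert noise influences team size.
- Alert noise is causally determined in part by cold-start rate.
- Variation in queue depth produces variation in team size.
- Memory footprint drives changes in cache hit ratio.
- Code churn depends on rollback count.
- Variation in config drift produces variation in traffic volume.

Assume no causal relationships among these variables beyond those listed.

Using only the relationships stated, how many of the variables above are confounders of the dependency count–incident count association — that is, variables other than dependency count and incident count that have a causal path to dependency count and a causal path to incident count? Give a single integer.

The common causes are: memory footprint (to dependency count via memory footprint → cache hit ratio → config drift → traffic volume → dependency count; to incident count via memory footprint → alert noise → team size → CPU utilization → incident count); queue depth (to dependency count via queue depth → traffic volume → dependency count; to incident count via queue depth → team size → CPU utilization → incident count); test coverage (to dependency count via test coverage → config drift → traffic volume → dependency count; to incident count via test coverage → CPU utilization → incident count).
Every other variable lacks a causal path to at least one of dependency count and incident count.

3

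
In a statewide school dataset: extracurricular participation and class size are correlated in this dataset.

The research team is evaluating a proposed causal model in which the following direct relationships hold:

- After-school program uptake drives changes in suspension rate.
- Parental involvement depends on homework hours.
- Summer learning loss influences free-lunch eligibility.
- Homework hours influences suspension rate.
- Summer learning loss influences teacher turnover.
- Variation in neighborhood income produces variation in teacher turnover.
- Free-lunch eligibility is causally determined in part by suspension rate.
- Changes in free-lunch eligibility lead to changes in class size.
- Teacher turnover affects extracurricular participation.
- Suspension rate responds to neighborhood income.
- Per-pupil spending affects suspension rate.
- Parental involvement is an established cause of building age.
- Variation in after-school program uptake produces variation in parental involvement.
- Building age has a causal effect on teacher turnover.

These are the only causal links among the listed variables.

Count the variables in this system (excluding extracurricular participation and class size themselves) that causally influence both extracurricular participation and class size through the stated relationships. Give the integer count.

The common causes are: after-school program uptake (to extracurricular participation via after-school program uptake → parental involvement → building age → teacher turnover → extracurricular participation; to class size via after-school program uptake → suspension rate → free-lunch eligibility → class size); homework hours (to extracurricular participation via homework hours → parental involvement → building age → teacher turnover → extracurricular participation; to class size via homework hours → suspension rate → free-lunch eligibility → class size); neighborhood income (to extracurricular participation via neighborhood income → teacher turnover → extracurricular participation; to class size via neighborhood income → suspension rate → free-lunch eligibility → class size); summer learning loss (to extracurricular participation via summer learning loss → teacher turnover → extracurricular participation; to class size via summer learning loss → free-lunch eligibility → class size).
Every other variable lacks a causal path to at least one of extracurricular participation and class size.

4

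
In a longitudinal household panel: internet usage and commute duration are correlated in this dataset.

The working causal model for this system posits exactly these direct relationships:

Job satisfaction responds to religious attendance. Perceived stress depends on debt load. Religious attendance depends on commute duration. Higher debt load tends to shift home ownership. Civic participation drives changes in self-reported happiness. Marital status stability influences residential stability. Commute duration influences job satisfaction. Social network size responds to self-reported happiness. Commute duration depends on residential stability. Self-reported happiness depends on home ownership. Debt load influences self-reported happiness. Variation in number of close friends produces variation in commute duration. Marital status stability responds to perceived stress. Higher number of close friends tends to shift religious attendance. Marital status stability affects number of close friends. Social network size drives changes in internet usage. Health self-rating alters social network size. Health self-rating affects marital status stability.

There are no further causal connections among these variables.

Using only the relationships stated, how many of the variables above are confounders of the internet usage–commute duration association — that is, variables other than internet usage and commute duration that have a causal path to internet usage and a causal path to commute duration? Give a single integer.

2

The common causes are: debt load (to internet usage via debt load → self-reported happiness → social network size → internet usage; to commute duration via debt load → perceived stress → marital status stability → residential stability → commute duration); health self-rating (to internet usage via health self-rating → social network size → internet usage; to commute duration via health self-rating → marital status stability → residential stability → commute duration).
Every other variable lacks a causal path to at least one of internet usage and commute duration.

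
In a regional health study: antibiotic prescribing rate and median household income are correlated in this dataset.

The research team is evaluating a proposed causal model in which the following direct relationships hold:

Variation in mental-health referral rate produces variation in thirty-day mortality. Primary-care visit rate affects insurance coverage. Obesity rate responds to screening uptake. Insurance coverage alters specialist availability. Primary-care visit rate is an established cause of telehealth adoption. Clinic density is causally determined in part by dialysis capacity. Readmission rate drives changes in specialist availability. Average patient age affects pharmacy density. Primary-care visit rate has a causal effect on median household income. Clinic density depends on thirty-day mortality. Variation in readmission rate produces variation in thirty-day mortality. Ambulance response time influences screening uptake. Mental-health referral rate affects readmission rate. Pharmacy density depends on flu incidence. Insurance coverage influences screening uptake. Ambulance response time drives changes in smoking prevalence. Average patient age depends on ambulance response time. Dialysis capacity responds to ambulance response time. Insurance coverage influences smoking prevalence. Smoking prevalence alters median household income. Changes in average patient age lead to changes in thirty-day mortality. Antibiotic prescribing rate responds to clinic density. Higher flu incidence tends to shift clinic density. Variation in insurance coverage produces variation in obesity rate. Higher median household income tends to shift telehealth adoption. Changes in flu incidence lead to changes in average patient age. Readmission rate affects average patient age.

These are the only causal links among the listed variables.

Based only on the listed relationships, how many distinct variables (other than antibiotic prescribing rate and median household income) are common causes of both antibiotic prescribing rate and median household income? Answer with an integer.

1

The common causes are: ambulance response time (to antibiotic prescribing rate via ambulance response time → dialysis capacity → clinic density → antibiotic prescribing rate; to median household income via ambulance response time → smoking prevalence → median household income).
Every other variable lacks a causal path to at least one of antibiotic prescribing rate and median household income.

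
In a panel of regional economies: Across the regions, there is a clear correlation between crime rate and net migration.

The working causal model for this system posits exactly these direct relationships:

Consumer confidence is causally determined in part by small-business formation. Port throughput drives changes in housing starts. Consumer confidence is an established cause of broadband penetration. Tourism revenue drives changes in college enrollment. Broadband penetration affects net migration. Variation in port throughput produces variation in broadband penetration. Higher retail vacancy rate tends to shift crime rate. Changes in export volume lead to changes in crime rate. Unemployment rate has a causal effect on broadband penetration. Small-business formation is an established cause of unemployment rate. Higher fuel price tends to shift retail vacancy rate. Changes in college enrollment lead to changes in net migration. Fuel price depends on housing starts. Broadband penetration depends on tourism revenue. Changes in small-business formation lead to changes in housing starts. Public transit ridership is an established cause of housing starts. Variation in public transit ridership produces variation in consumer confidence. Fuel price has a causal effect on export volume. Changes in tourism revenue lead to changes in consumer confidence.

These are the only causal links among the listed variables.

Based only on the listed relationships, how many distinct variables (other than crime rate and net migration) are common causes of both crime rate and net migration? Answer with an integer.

The common causes are: port throughput (to crime rate via port throughput → housing starts → fuel price → export volume → crime rate; to net migration via port throughput → broadband penetration → net migration); public transit ridership (to crime rate via public transit ridership → housing starts → fuel price → export volume → crime rate; to net migration via public transit ridership → consumer confidence → broadband penetration → net migration); small-business formation (to crime rate via small-business formation → housing starts → fuel price → export volume → crime rate; to net migration via small-business formation → unemployment rate → broadband penetration → net migration).
Every other variable lacks a causal path to at least one of crime rate and net migration.

3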